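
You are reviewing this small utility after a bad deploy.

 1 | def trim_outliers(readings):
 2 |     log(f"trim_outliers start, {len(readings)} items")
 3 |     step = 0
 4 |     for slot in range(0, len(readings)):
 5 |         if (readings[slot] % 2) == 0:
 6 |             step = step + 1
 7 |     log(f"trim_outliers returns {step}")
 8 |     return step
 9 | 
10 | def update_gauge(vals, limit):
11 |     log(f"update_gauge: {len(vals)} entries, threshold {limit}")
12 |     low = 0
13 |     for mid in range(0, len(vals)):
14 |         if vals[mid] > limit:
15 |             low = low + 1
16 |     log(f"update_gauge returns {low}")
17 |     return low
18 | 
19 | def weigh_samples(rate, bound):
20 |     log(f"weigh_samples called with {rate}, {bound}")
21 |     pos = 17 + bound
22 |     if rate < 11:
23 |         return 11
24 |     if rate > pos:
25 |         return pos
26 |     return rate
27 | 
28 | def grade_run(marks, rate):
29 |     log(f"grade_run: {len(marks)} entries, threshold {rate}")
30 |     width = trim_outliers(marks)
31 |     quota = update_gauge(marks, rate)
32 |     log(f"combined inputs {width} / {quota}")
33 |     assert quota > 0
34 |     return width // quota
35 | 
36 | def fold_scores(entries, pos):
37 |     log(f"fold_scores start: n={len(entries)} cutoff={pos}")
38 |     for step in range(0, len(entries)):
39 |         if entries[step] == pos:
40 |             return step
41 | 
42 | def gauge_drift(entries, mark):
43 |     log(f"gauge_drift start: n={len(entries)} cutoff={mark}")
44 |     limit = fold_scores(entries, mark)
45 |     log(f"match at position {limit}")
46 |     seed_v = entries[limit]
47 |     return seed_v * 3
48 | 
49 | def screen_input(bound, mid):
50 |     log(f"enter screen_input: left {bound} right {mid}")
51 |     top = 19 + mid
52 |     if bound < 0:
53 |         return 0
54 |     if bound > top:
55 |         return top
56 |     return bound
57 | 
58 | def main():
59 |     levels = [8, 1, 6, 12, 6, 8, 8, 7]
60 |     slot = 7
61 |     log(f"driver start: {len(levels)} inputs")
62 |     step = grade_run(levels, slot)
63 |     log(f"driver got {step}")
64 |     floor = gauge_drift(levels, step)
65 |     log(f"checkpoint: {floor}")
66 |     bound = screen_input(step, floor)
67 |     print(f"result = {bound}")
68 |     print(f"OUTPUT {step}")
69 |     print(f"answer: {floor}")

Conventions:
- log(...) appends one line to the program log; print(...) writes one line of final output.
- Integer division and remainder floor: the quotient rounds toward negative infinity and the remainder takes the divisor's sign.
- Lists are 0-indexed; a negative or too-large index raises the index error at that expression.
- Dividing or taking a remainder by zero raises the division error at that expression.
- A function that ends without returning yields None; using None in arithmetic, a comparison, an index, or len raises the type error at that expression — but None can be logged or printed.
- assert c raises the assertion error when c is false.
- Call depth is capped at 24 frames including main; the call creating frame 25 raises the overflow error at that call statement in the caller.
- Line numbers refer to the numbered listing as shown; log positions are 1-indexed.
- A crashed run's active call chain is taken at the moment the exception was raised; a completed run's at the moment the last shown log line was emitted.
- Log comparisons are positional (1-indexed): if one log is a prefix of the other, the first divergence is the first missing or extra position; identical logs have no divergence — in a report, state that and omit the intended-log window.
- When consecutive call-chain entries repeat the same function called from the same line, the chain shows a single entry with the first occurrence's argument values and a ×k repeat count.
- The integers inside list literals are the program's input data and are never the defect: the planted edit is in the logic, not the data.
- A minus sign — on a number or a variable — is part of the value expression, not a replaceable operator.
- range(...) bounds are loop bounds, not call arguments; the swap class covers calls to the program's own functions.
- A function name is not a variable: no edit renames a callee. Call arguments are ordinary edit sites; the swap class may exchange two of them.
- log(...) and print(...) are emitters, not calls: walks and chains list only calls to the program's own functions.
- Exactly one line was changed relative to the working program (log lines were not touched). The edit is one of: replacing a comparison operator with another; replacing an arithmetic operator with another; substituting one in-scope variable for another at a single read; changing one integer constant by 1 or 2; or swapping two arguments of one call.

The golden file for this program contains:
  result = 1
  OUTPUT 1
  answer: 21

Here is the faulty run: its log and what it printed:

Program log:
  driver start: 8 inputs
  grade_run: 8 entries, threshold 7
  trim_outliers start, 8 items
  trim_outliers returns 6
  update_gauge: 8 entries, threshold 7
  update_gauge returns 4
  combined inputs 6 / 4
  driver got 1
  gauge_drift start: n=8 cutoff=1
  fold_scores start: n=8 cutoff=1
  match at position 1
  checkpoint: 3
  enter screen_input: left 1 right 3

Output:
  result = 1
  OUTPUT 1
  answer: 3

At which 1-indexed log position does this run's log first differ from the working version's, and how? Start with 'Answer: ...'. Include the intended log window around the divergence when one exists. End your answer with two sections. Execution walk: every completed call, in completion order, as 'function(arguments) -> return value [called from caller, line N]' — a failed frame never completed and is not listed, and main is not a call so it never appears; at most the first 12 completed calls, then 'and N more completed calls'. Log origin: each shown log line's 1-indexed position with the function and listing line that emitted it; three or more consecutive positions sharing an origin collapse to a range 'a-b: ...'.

Answer: at position 9 the run shows 'gauge_drift start: n=8 cutoff=1' where the working version logs 'gauge_drift start: n=8 cutoff=7'.
Intended log window:
  7: combined inputs 6 / 4
  8: driver got 1
  9: gauge_drift start: n=8 cutoff=7
  10: fold_scores start: n=8 cutoff=7
Execution walk:
  trim_outliers([8, 1, 6, 12, 6, 8, 8, 7]) -> 6  [called from grade_run, line 30]
  update_gauge([8, 1, 6, 12, 6, 8, 8, 7], 7) -> 4  [called from grade_run, line 31]
  grade_run([8, 1, 6, 12, 6, 8, 8, 7], 7) -> 1  [called from main, line 62]
  fold_scores([8, 1, 6, 12, 6, 8, 8, 7], 1) -> 1  [called from gauge_drift, line 44]
  gauge_drift([8, 1, 6, 12, 6, 8, 8, 7], 1) -> 3  [called from main, line 64]
  screen_input(1, 3) -> 1  [called from main, line 66]
Origin of each log line:
  1 — main, line 61
  2 — grade_run, line 29
  3 — trim_outliers, line 2
  4 — trim_outliers, line 7
  5 — update_gauge, line 11
  6 — update_gauge, line 16
  7 — grade_run, line 32
  8 — main, line 63
  9 — gauge_drift, line 43
  10 — fold_scores, line 37
  11 — gauge_drift, line 45
  12 — main, line 65
  13 — screen_input, line 50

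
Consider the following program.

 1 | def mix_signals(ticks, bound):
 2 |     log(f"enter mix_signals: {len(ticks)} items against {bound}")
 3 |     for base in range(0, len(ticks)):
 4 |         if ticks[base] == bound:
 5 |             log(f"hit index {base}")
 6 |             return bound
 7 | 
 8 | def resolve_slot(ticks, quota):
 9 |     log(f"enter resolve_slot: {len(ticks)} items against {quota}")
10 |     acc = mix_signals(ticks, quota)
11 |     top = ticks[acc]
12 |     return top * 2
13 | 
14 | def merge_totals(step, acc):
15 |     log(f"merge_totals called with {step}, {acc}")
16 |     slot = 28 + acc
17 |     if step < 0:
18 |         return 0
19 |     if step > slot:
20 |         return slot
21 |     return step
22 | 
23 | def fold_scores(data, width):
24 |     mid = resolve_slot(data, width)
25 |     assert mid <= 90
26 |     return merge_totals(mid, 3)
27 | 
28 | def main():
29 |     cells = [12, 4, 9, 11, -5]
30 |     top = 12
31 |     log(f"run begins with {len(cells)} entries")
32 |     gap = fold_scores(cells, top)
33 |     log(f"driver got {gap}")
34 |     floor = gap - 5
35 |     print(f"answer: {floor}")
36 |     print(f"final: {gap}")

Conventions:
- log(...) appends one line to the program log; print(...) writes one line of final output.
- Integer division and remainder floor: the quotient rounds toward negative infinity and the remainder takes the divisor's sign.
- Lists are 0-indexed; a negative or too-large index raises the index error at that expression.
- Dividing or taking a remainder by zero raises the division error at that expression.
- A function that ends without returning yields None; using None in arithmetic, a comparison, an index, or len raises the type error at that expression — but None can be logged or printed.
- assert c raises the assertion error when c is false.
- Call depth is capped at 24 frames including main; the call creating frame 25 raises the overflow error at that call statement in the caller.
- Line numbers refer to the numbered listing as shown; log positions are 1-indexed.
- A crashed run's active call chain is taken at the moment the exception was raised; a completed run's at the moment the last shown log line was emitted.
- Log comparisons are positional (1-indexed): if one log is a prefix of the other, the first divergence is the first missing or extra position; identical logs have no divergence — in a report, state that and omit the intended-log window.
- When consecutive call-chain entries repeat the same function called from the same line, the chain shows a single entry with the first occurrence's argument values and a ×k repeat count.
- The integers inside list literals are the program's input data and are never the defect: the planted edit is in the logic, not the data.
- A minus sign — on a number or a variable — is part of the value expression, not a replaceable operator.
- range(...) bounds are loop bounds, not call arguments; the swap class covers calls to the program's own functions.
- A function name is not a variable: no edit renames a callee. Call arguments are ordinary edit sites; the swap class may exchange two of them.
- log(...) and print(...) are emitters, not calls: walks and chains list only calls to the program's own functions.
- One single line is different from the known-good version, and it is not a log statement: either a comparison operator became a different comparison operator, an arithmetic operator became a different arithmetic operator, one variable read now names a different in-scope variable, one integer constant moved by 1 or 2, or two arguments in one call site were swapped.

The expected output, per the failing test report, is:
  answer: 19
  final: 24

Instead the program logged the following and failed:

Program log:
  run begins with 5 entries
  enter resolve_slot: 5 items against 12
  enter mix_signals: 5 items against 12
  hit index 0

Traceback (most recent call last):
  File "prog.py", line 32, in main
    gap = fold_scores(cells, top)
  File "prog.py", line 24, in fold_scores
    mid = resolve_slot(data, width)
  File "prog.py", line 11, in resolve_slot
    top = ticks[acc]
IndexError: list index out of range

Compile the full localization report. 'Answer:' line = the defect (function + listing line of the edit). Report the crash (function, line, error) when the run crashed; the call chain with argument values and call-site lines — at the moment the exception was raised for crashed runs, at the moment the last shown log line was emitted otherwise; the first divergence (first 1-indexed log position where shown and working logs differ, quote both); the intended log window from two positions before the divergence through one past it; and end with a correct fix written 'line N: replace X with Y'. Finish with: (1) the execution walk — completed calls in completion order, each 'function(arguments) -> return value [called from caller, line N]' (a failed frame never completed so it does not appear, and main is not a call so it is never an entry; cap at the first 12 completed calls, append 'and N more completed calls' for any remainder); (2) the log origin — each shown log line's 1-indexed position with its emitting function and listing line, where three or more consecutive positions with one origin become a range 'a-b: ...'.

Answer: the defect is in mix_signals at line 6.
Core observation: The log ends early — 4 lines, where the working version next logs 'merge_totals called with 24, 3'.
Crash: resolve_slot, line 11, IndexError.
Call chain: main -> fold_scores([12, 4, 9, 11, -5], 12) (called at line 32) -> resolve_slot([12, 4, 9, 11, -5], 12) (called at line 24).
First divergence: position 5 — the faulty run's log ends after 4 lines; the working version continues with 'merge_totals called with 24, 3'.
Intended log window:
  3: enter mix_signals: 5 items against 12
  4: hit index 0
  5: merge_totals called with 24, 3
  6: driver got 24
Execution walk:
  mix_signals([12, 4, 9, 11, -5], 12) -> 12  [called from resolve_slot, line 10]
Log origin:
  1: logged in main at line 31
  2: logged in resolve_slot at line 9
  3: logged in mix_signals at line 2
  4: logged in mix_signals at line 5
A correct fix: line 6: replace `bound` with `base`.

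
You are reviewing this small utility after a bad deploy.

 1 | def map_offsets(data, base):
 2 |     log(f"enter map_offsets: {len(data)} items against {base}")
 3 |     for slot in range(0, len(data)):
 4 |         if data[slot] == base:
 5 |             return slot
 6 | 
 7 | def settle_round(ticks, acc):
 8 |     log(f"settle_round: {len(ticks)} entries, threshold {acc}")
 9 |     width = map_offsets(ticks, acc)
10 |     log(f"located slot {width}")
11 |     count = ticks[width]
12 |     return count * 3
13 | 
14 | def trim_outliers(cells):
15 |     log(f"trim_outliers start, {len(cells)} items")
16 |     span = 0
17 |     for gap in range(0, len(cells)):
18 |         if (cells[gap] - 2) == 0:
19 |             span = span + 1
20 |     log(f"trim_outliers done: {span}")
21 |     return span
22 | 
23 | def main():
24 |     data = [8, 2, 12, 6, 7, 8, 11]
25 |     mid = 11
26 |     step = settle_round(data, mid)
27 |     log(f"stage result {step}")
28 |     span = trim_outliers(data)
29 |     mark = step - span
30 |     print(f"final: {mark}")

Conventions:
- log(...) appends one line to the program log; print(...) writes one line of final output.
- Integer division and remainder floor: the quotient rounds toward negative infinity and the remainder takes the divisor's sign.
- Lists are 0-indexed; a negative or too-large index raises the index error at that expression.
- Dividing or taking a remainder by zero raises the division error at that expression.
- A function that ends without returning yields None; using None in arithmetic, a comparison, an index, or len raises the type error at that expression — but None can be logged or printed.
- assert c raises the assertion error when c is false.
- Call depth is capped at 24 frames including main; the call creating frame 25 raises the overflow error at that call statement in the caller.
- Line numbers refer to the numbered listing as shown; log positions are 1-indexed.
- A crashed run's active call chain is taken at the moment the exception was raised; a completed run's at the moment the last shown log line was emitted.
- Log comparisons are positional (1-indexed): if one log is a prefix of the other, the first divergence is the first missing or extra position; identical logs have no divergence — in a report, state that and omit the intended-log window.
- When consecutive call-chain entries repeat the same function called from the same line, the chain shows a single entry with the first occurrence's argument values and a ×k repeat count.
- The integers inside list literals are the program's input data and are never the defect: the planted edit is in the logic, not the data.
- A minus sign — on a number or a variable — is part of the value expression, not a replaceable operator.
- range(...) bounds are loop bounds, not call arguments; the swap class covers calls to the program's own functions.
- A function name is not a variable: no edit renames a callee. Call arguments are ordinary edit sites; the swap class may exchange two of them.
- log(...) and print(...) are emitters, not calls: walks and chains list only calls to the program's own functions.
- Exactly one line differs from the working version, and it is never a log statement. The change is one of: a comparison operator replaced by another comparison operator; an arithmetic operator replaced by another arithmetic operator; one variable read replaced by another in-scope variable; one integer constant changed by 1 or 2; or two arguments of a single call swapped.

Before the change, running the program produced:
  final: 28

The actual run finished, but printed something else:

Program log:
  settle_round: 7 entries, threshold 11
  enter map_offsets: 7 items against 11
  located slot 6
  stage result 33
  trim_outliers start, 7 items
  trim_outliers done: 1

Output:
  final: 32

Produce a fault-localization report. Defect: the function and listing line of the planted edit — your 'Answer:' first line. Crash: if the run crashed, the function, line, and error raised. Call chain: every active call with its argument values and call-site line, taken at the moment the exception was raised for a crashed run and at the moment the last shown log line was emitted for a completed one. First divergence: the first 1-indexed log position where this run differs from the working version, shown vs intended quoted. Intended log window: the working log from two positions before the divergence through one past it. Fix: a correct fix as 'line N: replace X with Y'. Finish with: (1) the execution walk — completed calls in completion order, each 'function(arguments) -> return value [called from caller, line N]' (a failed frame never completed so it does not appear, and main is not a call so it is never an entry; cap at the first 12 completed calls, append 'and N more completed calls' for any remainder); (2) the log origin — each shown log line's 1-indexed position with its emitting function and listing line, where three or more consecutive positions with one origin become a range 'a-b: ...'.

Answer: the defect is in trim_outliers at line 18.
The tell: Everything matches until log position 6, which reads 'trim_outliers done: 1' in place of 'trim_outliers done: 5'.
Call chain: main -> trim_outliers([8, 2, 12, 6, 7, 8, 11]) (called at line 28).
First divergence: position 6 — shown 'trim_outliers done: 1', intended 'trim_outliers done: 5'.
Intended log window:
  4: stage result 33
  5: trim_outliers start, 7 items
  6: trim_outliers done: 5
Execution walk:
  map_offsets([8, 2, 12, 6, 7, 8, 11], 11) -> 6  [called from settle_round, line 9]
  settle_round([8, 2, 12, 6, 7, 8, 11], 11) -> 33  [called from main, line 26]
  trim_outliers([8, 2, 12, 6, 7, 8, 11]) -> 1  [called from main, line 28]
Log line origins:
  1 — settle_round, line 8
  2 — map_offsets, line 2
  3 — settle_round, line 10
  4 — main, line 27
  5 — trim_outliers, line 15
  6 — trim_outliers, line 20
A correct fix: line 18: replace `-` with `%`.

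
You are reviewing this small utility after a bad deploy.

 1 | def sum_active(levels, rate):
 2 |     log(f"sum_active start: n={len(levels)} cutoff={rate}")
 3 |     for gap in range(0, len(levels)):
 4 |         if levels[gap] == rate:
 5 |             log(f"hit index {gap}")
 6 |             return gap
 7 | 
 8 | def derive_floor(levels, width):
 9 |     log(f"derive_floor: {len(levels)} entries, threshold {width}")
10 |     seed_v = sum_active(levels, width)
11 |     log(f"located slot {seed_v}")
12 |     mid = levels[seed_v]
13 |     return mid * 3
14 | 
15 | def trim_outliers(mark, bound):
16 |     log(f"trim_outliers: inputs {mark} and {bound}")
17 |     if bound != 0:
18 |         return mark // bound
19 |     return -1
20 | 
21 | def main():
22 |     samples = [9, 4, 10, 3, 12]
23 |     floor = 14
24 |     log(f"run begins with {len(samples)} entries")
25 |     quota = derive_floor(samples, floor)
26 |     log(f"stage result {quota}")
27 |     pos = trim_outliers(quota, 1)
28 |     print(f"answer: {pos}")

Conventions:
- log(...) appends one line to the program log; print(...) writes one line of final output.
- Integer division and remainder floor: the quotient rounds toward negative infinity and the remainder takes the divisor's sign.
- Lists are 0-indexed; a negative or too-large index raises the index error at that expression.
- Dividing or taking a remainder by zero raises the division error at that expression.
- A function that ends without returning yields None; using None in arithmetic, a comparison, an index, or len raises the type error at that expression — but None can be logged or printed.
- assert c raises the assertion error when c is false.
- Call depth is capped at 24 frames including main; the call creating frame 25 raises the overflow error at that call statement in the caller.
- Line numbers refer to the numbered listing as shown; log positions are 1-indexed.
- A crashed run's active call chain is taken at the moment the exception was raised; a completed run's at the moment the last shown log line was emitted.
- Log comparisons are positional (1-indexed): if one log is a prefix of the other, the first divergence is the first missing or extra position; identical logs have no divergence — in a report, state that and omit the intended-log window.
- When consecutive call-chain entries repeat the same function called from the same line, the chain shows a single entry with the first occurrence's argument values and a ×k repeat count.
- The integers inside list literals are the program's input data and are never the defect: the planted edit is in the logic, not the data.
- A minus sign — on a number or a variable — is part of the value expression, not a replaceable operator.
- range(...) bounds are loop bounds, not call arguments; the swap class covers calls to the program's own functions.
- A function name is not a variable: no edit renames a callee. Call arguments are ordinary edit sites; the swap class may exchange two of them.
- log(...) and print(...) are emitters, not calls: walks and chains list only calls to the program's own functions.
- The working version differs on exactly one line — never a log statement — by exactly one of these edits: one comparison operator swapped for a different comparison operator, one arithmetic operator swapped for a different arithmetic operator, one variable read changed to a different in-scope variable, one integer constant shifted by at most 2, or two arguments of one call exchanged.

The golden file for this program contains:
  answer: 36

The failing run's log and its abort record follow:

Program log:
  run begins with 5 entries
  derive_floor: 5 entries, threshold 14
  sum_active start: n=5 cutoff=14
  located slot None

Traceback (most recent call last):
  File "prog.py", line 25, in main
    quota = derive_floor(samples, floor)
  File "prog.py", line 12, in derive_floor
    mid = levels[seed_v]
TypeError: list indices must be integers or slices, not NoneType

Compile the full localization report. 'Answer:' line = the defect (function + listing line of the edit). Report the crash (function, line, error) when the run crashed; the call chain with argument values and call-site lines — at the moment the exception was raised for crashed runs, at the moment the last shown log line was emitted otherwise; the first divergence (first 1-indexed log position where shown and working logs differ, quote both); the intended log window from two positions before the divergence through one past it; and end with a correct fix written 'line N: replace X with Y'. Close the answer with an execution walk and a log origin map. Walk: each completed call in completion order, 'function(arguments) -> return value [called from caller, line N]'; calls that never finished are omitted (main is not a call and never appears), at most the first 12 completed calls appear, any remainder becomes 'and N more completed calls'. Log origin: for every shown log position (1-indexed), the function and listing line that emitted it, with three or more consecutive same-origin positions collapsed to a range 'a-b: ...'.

Answer: the defect is in main at line 23.
Key fact: Position 2 is the first bad log line: 'derive_floor: 5 entries, threshold 14' should read 'derive_floor: 5 entries, threshold 12'.
Crash: derive_floor, line 12, TypeError.
Call chain: main -> derive_floor([9, 4, 10, 3, 12], 14) (called at line 25).
First divergence: position 2; shown 'derive_floor: 5 entries, threshold 14' vs intended 'derive_floor: 5 entries, threshold 12'.
Intended log window:
  1: run begins with 5 entries
  2: derive_floor: 5 entries, threshold 12
  3: sum_active start: n=5 cutoff=12
Execution walk:
  sum_active([9, 4, 10, 3, 12], 14) -> None  [called from derive_floor, line 10]
Log origins:
  1: from main, line 24
  2: from derive_floor, line 9
  3: from sum_active, line 2
  4: from derive_floor, line 11
A correct fix: line 23: replace `14` with `12`.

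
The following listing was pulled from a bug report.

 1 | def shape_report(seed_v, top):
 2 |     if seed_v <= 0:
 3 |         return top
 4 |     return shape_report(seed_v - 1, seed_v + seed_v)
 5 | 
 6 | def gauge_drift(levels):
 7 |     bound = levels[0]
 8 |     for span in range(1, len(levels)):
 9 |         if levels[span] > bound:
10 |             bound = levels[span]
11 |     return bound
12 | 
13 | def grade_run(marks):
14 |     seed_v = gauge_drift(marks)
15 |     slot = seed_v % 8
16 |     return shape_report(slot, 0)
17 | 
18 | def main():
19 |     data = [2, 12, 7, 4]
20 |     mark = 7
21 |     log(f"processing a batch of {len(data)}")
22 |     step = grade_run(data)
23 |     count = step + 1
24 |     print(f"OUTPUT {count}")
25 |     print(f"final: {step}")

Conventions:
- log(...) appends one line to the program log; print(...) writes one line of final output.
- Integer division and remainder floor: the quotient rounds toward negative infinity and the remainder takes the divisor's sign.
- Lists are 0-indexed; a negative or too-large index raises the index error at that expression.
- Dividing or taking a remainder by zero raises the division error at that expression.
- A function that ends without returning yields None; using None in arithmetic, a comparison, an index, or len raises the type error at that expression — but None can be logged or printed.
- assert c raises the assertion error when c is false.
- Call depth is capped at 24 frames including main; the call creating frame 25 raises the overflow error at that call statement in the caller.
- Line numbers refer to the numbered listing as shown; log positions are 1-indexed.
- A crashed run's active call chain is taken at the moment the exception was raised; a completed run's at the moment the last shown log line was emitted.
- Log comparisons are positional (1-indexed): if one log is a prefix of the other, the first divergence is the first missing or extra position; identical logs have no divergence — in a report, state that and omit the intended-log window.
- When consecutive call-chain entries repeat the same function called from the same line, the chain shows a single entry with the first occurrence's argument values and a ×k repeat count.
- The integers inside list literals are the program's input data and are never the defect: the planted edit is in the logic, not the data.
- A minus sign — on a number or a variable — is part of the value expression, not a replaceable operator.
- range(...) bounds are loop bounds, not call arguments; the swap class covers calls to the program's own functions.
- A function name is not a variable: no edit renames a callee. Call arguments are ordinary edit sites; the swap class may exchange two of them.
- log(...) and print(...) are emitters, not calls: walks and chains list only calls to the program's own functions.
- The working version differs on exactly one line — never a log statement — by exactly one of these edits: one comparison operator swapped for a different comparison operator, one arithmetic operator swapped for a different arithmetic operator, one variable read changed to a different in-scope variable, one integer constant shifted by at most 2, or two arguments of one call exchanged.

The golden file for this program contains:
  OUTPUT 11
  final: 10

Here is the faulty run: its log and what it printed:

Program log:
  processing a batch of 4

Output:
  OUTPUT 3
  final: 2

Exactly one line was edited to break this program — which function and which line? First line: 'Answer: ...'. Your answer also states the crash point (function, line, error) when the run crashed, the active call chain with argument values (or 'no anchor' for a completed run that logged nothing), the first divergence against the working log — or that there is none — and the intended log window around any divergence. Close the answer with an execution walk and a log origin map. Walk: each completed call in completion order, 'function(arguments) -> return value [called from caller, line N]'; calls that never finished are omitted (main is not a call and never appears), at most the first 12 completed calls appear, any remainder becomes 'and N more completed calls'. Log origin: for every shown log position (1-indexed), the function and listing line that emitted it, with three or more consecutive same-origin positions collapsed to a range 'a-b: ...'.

Answer: the defect is in shape_report at line 4.
Core observation: Every logged value matches the working version; the printed result is what differs.
Call chain: main.
First divergence: none (the log streams are identical).
Execution walk:
  gauge_drift([2, 12, 7, 4]) -> 12  [called from grade_run, line 14]
  shape_report(0, 2) -> 2  [called from shape_report, line 4]
  shape_report(1, 4) -> 2  [called from shape_report, line 4]
  shape_report(2, 6) -> 2  [called from shape_report, line 4]
  shape_report(3, 8) -> 2  [called from shape_report, line 4]
  shape_report(4, 0) -> 2  [called from grade_run, line 16]
  grade_run([2, 12, 7, 4]) -> 2  [called from main, line 22]
Origin of each log line:
  1 — main, line 21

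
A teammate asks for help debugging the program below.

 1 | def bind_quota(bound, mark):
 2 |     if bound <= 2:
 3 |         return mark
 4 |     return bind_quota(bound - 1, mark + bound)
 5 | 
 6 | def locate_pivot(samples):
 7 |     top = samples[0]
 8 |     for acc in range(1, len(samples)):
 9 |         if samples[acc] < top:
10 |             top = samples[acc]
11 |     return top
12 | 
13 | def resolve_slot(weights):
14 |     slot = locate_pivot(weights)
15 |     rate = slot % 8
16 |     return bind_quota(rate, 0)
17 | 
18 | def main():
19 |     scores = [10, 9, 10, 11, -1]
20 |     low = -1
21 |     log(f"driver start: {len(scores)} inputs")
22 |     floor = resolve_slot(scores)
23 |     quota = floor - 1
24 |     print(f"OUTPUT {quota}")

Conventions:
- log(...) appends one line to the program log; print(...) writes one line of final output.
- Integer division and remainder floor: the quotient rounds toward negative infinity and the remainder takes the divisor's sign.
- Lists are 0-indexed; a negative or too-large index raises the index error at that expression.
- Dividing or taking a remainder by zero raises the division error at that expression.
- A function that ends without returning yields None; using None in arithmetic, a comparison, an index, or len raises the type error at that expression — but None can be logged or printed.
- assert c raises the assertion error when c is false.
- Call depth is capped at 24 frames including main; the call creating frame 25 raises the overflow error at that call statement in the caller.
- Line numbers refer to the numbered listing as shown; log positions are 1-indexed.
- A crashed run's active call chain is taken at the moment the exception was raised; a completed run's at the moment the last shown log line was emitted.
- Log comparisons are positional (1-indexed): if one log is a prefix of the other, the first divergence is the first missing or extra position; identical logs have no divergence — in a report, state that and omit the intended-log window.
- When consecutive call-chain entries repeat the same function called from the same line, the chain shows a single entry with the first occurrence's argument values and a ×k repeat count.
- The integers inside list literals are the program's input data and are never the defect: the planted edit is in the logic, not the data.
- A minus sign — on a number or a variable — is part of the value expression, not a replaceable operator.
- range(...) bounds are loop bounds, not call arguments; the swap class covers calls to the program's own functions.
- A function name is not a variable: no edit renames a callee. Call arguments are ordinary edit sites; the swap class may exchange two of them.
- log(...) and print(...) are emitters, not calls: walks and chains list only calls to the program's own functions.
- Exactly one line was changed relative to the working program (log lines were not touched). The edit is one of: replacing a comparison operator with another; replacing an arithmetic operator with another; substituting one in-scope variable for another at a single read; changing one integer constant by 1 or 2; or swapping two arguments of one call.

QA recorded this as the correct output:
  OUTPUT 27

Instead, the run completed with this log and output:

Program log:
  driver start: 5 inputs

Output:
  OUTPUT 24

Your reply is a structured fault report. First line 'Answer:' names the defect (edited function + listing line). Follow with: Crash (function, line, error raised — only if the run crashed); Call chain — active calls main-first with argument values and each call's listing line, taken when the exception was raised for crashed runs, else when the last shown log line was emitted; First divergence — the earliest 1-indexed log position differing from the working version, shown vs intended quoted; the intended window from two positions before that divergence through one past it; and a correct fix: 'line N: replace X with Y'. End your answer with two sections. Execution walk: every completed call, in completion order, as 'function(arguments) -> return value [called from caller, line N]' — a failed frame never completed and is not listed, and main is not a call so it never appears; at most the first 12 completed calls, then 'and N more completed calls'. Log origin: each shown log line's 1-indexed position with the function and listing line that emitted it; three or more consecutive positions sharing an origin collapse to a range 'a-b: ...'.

Answer: the defect is in bind_quota at line 2.
Key fact: Nothing in the log betrays the bug — only the output does.
Call chain: main.
First divergence: there is none — every log position agrees.
Execution walk:
  locate_pivot([10, 9, 10, 11, -1]) -> -1  [called from resolve_slot, line 14]
  bind_quota(2, 25) -> 25  [called from bind_quota, line 4]
  bind_quota(3, 22) -> 25  [called from bind_quota, line 4]
  bind_quota(4, 18) -> 25  [called from bind_quota, line 4]
  bind_quota(5, 13) -> 25  [called from bind_quota, line 4]
  bind_quota(6, 7) -> 25  [called from bind_quota, line 4]
  bind_quota(7, 0) -> 25  [called from resolve_slot, line 16]
  resolve_slot([10, 9, 10, 11, -1]) -> 25  [called from main, line 22]
Log origin:
  1: from main, line 21
A correct fix: line 2: replace `2` with `0`.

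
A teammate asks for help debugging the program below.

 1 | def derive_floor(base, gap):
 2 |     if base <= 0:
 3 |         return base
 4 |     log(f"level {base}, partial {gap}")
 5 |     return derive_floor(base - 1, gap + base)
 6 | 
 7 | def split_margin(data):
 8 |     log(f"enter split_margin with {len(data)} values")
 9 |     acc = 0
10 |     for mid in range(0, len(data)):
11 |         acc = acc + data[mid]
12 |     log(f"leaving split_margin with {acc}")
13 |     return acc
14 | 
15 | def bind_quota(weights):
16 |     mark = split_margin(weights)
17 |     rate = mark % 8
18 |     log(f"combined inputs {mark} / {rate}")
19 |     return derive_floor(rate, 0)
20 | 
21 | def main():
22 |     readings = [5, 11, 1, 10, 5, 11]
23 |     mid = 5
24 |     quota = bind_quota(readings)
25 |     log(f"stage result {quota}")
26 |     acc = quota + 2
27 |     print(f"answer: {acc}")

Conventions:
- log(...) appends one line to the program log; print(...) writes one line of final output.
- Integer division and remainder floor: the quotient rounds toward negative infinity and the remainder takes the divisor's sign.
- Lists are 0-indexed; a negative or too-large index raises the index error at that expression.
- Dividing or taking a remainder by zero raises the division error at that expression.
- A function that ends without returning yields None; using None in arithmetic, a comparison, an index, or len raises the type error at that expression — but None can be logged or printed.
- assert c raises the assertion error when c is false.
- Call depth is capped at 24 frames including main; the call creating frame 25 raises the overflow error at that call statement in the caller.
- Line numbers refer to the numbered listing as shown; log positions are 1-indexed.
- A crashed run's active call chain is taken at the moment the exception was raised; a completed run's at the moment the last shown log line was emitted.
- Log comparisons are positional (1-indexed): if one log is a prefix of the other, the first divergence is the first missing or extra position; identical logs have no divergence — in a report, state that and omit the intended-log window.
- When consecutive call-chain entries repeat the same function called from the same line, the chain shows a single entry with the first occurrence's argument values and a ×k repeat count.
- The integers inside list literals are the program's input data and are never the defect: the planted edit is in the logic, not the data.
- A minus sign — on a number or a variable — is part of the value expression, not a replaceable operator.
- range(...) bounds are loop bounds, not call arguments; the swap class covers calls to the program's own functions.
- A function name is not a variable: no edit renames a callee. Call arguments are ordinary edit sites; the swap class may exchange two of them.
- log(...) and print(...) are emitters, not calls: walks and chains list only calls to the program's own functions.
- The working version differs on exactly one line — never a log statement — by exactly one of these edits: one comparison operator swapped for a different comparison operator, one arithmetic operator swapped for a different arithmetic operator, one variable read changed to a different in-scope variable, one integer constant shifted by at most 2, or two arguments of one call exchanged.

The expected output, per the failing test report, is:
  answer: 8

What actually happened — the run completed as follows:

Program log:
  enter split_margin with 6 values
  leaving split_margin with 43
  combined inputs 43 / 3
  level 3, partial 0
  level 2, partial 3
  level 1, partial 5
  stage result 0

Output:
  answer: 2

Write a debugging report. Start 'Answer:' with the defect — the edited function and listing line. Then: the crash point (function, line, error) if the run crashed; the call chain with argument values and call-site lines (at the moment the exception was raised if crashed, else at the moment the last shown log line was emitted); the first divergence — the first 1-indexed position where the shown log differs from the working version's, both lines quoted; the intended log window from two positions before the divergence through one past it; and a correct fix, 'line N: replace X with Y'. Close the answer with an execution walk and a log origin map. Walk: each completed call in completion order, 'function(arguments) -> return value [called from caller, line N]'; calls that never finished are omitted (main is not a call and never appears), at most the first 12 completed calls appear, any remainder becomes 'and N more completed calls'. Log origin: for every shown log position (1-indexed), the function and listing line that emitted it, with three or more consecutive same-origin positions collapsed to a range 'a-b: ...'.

Answer: the defect is in derive_floor at line 3.
Key observation: The log first diverges at position 7: the faulty run prints 'stage result 0' where the working version prints 'stage result 6'.
Call chain: main.
First divergence: position 7 — shown 'stage result 0', intended 'stage result 6'.
Intended log window:
  5: level 2, partial 3
  6: level 1, partial 5
  7: stage result 6
Execution walk:
  split_margin([5, 11, 1, 10, 5, 11]) -> 43  [called from bind_quota, line 16]
  derive_floor(0, 6) -> 0  [called from derive_floor, line 5]
  derive_floor(1, 5) -> 0  [called from derive_floor, line 5]
  derive_floor(2, 3) -> 0  [called from derive_floor, line 5]
  derive_floor(3, 0) -> 0  [called from bind_quota, line 19]
  bind_quota([5, 11, 1, 10, 5, 11]) -> 0  [called from main, line 24]
Log origin:
  1 — split_margin, line 8
  2 — split_margin, line 12
  3 — bind_quota, line 18
  4-6 — derive_floor, line 4
  7 — main, line 25
A correct fix: line 3: replace `base` with `gap`.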